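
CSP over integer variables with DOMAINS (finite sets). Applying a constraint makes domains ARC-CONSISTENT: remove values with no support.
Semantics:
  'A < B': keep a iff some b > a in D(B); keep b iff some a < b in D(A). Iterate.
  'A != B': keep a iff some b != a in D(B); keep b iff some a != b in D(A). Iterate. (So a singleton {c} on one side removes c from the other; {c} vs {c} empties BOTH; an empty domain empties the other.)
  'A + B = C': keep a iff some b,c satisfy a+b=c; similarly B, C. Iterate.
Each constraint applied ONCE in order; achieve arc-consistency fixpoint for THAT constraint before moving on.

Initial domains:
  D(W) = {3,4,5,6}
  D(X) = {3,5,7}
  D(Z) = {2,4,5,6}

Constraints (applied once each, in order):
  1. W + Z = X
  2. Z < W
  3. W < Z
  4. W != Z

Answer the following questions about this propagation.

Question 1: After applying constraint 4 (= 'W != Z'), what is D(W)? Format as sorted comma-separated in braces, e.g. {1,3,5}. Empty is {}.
Constraint 1 (W + Z = X) on D(W)={3,4,5,6} D(Z)={2,4,5,6} D(X)={3,5,7}: W {3,4,5,6}->{3,5}; Z {2,4,5,6}->{2,4}; X {3,5,7}->{5,7}
Constraint 2 (Z < W) on D(Z)={2,4} D(W)={3,5}: no change
Constraint 3 (W < Z) on D(W)={3,5} D(Z)={2,4}: W {3,5}->{3}; Z {2,4}->{4}
Constraint 4 (W != Z) on D(W)={3} D(Z)={4}: no change
So after constraint 4: D(W) = {3}

Answer: {3}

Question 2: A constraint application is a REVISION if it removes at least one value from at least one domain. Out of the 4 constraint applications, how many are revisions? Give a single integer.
Constraint 1 (W + Z = X) on D(W)={3,4,5,6} D(Z)={2,4,5,6} D(X)={3,5,7}: W {3,4,5,6}->{3,5}; Z {2,4,5,6}->{2,4}; X {3,5,7}->{5,7} => REVISION
Constraint 2 (Z < W) on D(Z)={2,4} D(W)={3,5}: no change => not a revision
Constraint 3 (W < Z) on D(W)={3,5} D(Z)={2,4}: W {3,5}->{3}; Z {2,4}->{4} => REVISION
Constraint 4 (W != Z) on D(W)={3} D(Z)={4}: no change => not a revision
Total revisions = 2

Answer: 2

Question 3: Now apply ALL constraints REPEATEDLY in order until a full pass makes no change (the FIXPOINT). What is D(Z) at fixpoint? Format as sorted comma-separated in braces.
Answer: {}

Derivation:
pass 0 (initial): D(Z)={2,4,5,6}
pass 1: W {3,4,5,6}->{3}; X {3,5,7}->{5,7}; Z {2,4,5,6}->{4}
pass 2: W {3}->{}; X {5,7}->{7}; Z {4}->{}
pass 3: X {7}->{}
pass 4: no change
Fixpoint after 4 passes: D(Z) = {}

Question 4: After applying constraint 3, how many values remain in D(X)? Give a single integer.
Constraint 1 (W + Z = X) on D(W)={3,4,5,6} D(Z)={2,4,5,6} D(X)={3,5,7}: W {3,4,5,6}->{3,5}; Z {2,4,5,6}->{2,4}; X {3,5,7}->{5,7}
Constraint 2 (Z < W) on D(Z)={2,4} D(W)={3,5}: no change
Constraint 3 (W < Z) on D(W)={3,5} D(Z)={2,4}: W {3,5}->{3}; Z {2,4}->{4}
So after constraint 3: D(X)={5,7}, size = 2

Answer: 2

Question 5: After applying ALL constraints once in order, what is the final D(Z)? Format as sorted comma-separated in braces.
Answer: {4}

Derivation:
Constraint 1 (W + Z = X) on D(W)={3,4,5,6} D(Z)={2,4,5,6} D(X)={3,5,7}: W {3,4,5,6}->{3,5}; Z {2,4,5,6}->{2,4}; X {3,5,7}->{5,7}
Constraint 2 (Z < W) on D(Z)={2,4} D(W)={3,5}: no change
Constraint 3 (W < Z) on D(W)={3,5} D(Z)={2,4}: W {3,5}->{3}; Z {2,4}->{4}
Constraint 4 (W != Z) on D(W)={3} D(Z)={4}: no change
So after all 4 constraints: D(Z) = {4}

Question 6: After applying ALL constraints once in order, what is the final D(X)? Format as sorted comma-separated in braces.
Answer: {5,7}

Derivation:
Constraint 1 (W + Z = X) on D(W)={3,4,5,6} D(Z)={2,4,5,6} D(X)={3,5,7}: W {3,4,5,6}->{3,5}; Z {2,4,5,6}->{2,4}; X {3,5,7}->{5,7}
Constraint 2 (Z < W) on D(Z)={2,4} D(W)={3,5}: no change
Constraint 3 (W < Z) on D(W)={3,5} D(Z)={2,4}: W {3,5}->{3}; Z {2,4}->{4}
Constraint 4 (W != Z) on D(W)={3} D(Z)={4}: no change
So after all 4 constraints: D(X) = {5,7}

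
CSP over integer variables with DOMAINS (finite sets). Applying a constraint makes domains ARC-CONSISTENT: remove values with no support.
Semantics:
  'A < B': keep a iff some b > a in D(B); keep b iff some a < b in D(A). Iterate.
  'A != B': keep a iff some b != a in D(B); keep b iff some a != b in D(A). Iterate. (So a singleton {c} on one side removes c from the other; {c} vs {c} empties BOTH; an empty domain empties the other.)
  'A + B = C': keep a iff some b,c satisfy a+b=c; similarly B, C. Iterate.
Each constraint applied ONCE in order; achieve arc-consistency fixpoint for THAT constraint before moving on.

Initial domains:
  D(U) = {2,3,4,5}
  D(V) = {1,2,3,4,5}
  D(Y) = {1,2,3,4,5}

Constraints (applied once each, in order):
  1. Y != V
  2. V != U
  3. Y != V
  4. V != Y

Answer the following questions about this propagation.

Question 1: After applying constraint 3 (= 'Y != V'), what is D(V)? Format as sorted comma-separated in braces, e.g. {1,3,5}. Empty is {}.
Answer: {1,2,3,4,5}

Derivation:
Constraint 1 (Y != V) on D(Y)={1,2,3,4,5} D(V)={1,2,3,4,5}: no change
Constraint 2 (V != U) on D(V)={1,2,3,4,5} D(U)={2,3,4,5}: no change
Constraint 3 (Y != V) on D(Y)={1,2,3,4,5} D(V)={1,2,3,4,5}: no change
So after constraint 3: D(V) = {1,2,3,4,5}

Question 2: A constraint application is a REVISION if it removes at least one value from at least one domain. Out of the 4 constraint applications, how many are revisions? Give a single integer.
Constraint 1 (Y != V) on D(Y)={1,2,3,4,5} D(V)={1,2,3,4,5}: no change => not a revision
Constraint 2 (V != U) on D(V)={1,2,3,4,5} D(U)={2,3,4,5}: no change => not a revision
Constraint 3 (Y != V) on D(Y)={1,2,3,4,5} D(V)={1,2,3,4,5}: no change => not a revision
Constraint 4 (V != Y) on D(V)={1,2,3,4,5} D(Y)={1,2,3,4,5}: no change => not a revision
Total revisions = 0

Answer: 0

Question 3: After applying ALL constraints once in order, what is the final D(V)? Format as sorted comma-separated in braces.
Constraint 1 (Y != V) on D(Y)={1,2,3,4,5} D(V)={1,2,3,4,5}: no change
Constraint 2 (V != U) on D(V)={1,2,3,4,5} D(U)={2,3,4,5}: no change
Constraint 3 (Y != V) on D(Y)={1,2,3,4,5} D(V)={1,2,3,4,5}: no change
Constraint 4 (V != Y) on D(V)={1,2,3,4,5} D(Y)={1,2,3,4,5}: no change
So after all 4 constraints: D(V) = {1,2,3,4,5}

Answer: {1,2,3,4,5}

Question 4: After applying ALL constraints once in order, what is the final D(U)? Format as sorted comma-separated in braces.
Answer: {2,3,4,5}

Derivation:
Constraint 1 (Y != V) on D(Y)={1,2,3,4,5} D(V)={1,2,3,4,5}: no change
Constraint 2 (V != U) on D(V)={1,2,3,4,5} D(U)={2,3,4,5}: no change
Constraint 3 (Y != V) on D(Y)={1,2,3,4,5} D(V)={1,2,3,4,5}: no change
Constraint 4 (V != Y) on D(V)={1,2,3,4,5} D(Y)={1,2,3,4,5}: no change
So after all 4 constraints: D(U) = {2,3,4,5}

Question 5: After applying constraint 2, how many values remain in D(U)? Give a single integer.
Constraint 1 (Y != V) on D(Y)={1,2,3,4,5} D(V)={1,2,3,4,5}: no change
Constraint 2 (V != U) on D(V)={1,2,3,4,5} D(U)={2,3,4,5}: no change
So after constraint 2: D(U)={2,3,4,5}, size = 4

Answer: 4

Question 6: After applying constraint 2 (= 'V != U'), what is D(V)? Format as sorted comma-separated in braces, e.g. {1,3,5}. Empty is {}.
Answer: {1,2,3,4,5}

Derivation:
Constraint 1 (Y != V) on D(Y)={1,2,3,4,5} D(V)={1,2,3,4,5}: no change
Constraint 2 (V != U) on D(V)={1,2,3,4,5} D(U)={2,3,4,5}: no change
So after constraint 2: D(V) = {1,2,3,4,5}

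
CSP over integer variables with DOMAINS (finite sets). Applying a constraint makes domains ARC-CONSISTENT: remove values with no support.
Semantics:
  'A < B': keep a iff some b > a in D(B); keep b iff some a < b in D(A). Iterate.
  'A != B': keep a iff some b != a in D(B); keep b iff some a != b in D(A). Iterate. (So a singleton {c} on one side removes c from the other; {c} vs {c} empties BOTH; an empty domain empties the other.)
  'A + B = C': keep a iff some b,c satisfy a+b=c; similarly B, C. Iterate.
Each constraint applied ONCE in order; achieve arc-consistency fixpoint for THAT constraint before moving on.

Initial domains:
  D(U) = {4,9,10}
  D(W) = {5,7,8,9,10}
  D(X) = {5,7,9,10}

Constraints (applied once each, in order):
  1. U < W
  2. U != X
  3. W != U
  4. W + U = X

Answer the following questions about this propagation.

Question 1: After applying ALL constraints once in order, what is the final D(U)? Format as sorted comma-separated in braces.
Constraint 1 (U < W) on D(U)={4,9,10} D(W)={5,7,8,9,10}: U {4,9,10}->{4,9}
Constraint 2 (U != X) on D(U)={4,9} D(X)={5,7,9,10}: no change
Constraint 3 (W != U) on D(W)={5,7,8,9,10} D(U)={4,9}: no change
Constraint 4 (W + U = X) on D(W)={5,7,8,9,10} D(U)={4,9} D(X)={5,7,9,10}: W {5,7,8,9,10}->{5}; U {4,9}->{4}; X {5,7,9,10}->{9}
So after all 4 constraints: D(U) = {4}

Answer: {4}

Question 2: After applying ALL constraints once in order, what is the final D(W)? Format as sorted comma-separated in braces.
Constraint 1 (U < W) on D(U)={4,9,10} D(W)={5,7,8,9,10}: U {4,9,10}->{4,9}
Constraint 2 (U != X) on D(U)={4,9} D(X)={5,7,9,10}: no change
Constraint 3 (W != U) on D(W)={5,7,8,9,10} D(U)={4,9}: no change
Constraint 4 (W + U = X) on D(W)={5,7,8,9,10} D(U)={4,9} D(X)={5,7,9,10}: W {5,7,8,9,10}->{5}; U {4,9}->{4}; X {5,7,9,10}->{9}
So after all 4 constraints: D(W) = {5}

Answer: {5}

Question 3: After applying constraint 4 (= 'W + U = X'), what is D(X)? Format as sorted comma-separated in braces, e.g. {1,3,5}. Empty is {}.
Constraint 1 (U < W) on D(U)={4,9,10} D(W)={5,7,8,9,10}: U {4,9,10}->{4,9}
Constraint 2 (U != X) on D(U)={4,9} D(X)={5,7,9,10}: no change
Constraint 3 (W != U) on D(W)={5,7,8,9,10} D(U)={4,9}: no change
Constraint 4 (W + U = X) on D(W)={5,7,8,9,10} D(U)={4,9} D(X)={5,7,9,10}: W {5,7,8,9,10}->{5}; U {4,9}->{4}; X {5,7,9,10}->{9}
So after constraint 4: D(X) = {9}

Answer: {9}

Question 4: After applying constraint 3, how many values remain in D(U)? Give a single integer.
Answer: 2

Derivation:
Constraint 1 (U < W) on D(U)={4,9,10} D(W)={5,7,8,9,10}: U {4,9,10}->{4,9}
Constraint 2 (U != X) on D(U)={4,9} D(X)={5,7,9,10}: no change
Constraint 3 (W != U) on D(W)={5,7,8,9,10} D(U)={4,9}: no change
So after constraint 3: D(U)={4,9}, size = 2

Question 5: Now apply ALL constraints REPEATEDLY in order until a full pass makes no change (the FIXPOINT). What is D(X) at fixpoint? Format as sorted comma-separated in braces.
pass 0 (initial): D(X)={5,7,9,10}
pass 1: U {4,9,10}->{4}; W {5,7,8,9,10}->{5}; X {5,7,9,10}->{9}
pass 2: no change
Fixpoint after 2 passes: D(X) = {9}

Answer: {9}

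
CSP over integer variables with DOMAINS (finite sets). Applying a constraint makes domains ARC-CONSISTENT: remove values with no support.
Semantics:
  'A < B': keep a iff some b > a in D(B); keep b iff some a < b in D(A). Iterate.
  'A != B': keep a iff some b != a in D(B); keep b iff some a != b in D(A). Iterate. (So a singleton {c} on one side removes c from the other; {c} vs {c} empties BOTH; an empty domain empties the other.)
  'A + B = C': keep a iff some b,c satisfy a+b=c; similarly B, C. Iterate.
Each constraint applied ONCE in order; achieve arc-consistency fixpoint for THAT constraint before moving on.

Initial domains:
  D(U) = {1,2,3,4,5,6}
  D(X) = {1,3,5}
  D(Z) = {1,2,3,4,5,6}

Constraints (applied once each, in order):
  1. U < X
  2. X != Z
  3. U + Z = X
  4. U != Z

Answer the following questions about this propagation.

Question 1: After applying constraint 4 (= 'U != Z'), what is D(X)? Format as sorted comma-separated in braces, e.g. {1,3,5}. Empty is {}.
Answer: {3,5}

Derivation:
Constraint 1 (U < X) on D(U)={1,2,3,4,5,6} D(X)={1,3,5}: U {1,2,3,4,5,6}->{1,2,3,4}; X {1,3,5}->{3,5}
Constraint 2 (X != Z) on D(X)={3,5} D(Z)={1,2,3,4,5,6}: no change
Constraint 3 (U + Z = X) on D(U)={1,2,3,4} D(Z)={1,2,3,4,5,6} D(X)={3,5}: Z {1,2,3,4,5,6}->{1,2,3,4}
Constraint 4 (U != Z) on D(U)={1,2,3,4} D(Z)={1,2,3,4}: no change
So after constraint 4: D(X) = {3,5}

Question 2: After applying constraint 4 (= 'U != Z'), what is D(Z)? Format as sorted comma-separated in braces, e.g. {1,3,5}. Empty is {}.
Constraint 1 (U < X) on D(U)={1,2,3,4,5,6} D(X)={1,3,5}: U {1,2,3,4,5,6}->{1,2,3,4}; X {1,3,5}->{3,5}
Constraint 2 (X != Z) on D(X)={3,5} D(Z)={1,2,3,4,5,6}: no change
Constraint 3 (U + Z = X) on D(U)={1,2,3,4} D(Z)={1,2,3,4,5,6} D(X)={3,5}: Z {1,2,3,4,5,6}->{1,2,3,4}
Constraint 4 (U != Z) on D(U)={1,2,3,4} D(Z)={1,2,3,4}: no change
So after constraint 4: D(Z) = {1,2,3,4}

Answer: {1,2,3,4}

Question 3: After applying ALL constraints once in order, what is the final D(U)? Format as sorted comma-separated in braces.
Answer: {1,2,3,4}

Derivation:
Constraint 1 (U < X) on D(U)={1,2,3,4,5,6} D(X)={1,3,5}: U {1,2,3,4,5,6}->{1,2,3,4}; X {1,3,5}->{3,5}
Constraint 2 (X != Z) on D(X)={3,5} D(Z)={1,2,3,4,5,6}: no change
Constraint 3 (U + Z = X) on D(U)={1,2,3,4} D(Z)={1,2,3,4,5,6} D(X)={3,5}: Z {1,2,3,4,5,6}->{1,2,3,4}
Constraint 4 (U != Z) on D(U)={1,2,3,4} D(Z)={1,2,3,4}: no change
So after all 4 constraints: D(U) = {1,2,3,4}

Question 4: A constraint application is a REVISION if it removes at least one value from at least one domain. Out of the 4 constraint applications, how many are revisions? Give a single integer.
Constraint 1 (U < X) on D(U)={1,2,3,4,5,6} D(X)={1,3,5}: U {1,2,3,4,5,6}->{1,2,3,4}; X {1,3,5}->{3,5} => REVISION
Constraint 2 (X != Z) on D(X)={3,5} D(Z)={1,2,3,4,5,6}: no change => not a revision
Constraint 3 (U + Z = X) on D(U)={1,2,3,4} D(Z)={1,2,3,4,5,6} D(X)={3,5}: Z {1,2,3,4,5,6}->{1,2,3,4} => REVISION
Constraint 4 (U != Z) on D(U)={1,2,3,4} D(Z)={1,2,3,4}: no change => not a revision
Total revisions = 2

Answer: 2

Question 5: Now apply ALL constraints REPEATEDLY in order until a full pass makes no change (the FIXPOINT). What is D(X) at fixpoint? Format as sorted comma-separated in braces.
pass 0 (initial): D(X)={1,3,5}
pass 1: U {1,2,3,4,5,6}->{1,2,3,4}; X {1,3,5}->{3,5}; Z {1,2,3,4,5,6}->{1,2,3,4}
pass 2: no change
Fixpoint after 2 passes: D(X) = {3,5}

Answer: {3,5}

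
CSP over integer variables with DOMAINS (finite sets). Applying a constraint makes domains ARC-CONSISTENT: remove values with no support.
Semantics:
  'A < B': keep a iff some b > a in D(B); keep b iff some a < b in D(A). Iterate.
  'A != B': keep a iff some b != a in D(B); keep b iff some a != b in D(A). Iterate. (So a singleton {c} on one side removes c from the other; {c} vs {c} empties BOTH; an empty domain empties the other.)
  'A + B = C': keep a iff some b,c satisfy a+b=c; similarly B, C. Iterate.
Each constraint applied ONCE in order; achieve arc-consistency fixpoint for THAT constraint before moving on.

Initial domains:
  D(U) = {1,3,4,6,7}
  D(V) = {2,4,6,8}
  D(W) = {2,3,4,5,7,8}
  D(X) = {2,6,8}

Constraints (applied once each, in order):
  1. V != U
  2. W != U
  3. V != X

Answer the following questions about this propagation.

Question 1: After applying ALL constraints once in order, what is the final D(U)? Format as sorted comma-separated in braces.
Answer: {1,3,4,6,7}

Derivation:
Constraint 1 (V != U) on D(V)={2,4,6,8} D(U)={1,3,4,6,7}: no change
Constraint 2 (W != U) on D(W)={2,3,4,5,7,8} D(U)={1,3,4,6,7}: no change
Constraint 3 (V != X) on D(V)={2,4,6,8} D(X)={2,6,8}: no change
So after all 3 constraints: D(U) = {1,3,4,6,7}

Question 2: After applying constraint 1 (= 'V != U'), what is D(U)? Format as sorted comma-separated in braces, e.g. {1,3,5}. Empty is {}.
Constraint 1 (V != U) on D(V)={2,4,6,8} D(U)={1,3,4,6,7}: no change
So after constraint 1: D(U) = {1,3,4,6,7}

Answer: {1,3,4,6,7}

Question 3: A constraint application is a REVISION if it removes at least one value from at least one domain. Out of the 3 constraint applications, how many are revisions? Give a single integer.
Constraint 1 (V != U) on D(V)={2,4,6,8} D(U)={1,3,4,6,7}: no change => not a revision
Constraint 2 (W != U) on D(W)={2,3,4,5,7,8} D(U)={1,3,4,6,7}: no change => not a revision
Constraint 3 (V != X) on D(V)={2,4,6,8} D(X)={2,6,8}: no change => not a revision
Total revisions = 0

Answer: 0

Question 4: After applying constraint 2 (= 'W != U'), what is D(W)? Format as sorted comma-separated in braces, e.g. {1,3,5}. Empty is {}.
Answer: {2,3,4,5,7,8}

Derivation:
Constraint 1 (V != U) on D(V)={2,4,6,8} D(U)={1,3,4,6,7}: no change
Constraint 2 (W != U) on D(W)={2,3,4,5,7,8} D(U)={1,3,4,6,7}: no change
So after constraint 2: D(W) = {2,3,4,5,7,8}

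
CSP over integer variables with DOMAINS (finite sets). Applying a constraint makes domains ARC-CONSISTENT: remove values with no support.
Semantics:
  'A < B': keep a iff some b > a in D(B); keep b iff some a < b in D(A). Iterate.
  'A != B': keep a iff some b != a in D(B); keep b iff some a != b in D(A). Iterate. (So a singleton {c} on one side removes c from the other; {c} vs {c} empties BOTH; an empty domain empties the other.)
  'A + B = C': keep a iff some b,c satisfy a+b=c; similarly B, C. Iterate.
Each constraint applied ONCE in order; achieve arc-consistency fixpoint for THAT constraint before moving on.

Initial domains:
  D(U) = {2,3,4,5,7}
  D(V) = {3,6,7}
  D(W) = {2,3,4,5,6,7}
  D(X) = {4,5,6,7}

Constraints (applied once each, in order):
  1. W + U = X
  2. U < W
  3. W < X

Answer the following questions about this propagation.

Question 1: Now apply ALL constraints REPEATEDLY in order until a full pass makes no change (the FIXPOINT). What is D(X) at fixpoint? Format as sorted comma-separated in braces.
pass 0 (initial): D(X)={4,5,6,7}
pass 1: U {2,3,4,5,7}->{2,3,4}; W {2,3,4,5,6,7}->{3,4,5}
pass 2: X {4,5,6,7}->{5,6,7}
pass 3: no change
Fixpoint after 3 passes: D(X) = {5,6,7}

Answer: {5,6,7}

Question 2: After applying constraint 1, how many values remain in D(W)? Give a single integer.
Constraint 1 (W + U = X) on D(W)={2,3,4,5,6,7} D(U)={2,3,4,5,7} D(X)={4,5,6,7}: W {2,3,4,5,6,7}->{2,3,4,5}; U {2,3,4,5,7}->{2,3,4,5}
So after constraint 1: D(W)={2,3,4,5}, size = 4

Answer: 4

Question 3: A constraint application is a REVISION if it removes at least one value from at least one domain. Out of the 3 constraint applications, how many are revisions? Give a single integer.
Constraint 1 (W + U = X) on D(W)={2,3,4,5,6,7} D(U)={2,3,4,5,7} D(X)={4,5,6,7}: W {2,3,4,5,6,7}->{2,3,4,5}; U {2,3,4,5,7}->{2,3,4,5} => REVISION
Constraint 2 (U < W) on D(U)={2,3,4,5} D(W)={2,3,4,5}: U {2,3,4,5}->{2,3,4}; W {2,3,4,5}->{3,4,5} => REVISION
Constraint 3 (W < X) on D(W)={3,4,5} D(X)={4,5,6,7}: no change => not a revision
Total revisions = 2

Answer: 2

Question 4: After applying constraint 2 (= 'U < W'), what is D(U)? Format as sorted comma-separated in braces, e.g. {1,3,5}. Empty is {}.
Constraint 1 (W + U = X) on D(W)={2,3,4,5,6,7} D(U)={2,3,4,5,7} D(X)={4,5,6,7}: W {2,3,4,5,6,7}->{2,3,4,5}; U {2,3,4,5,7}->{2,3,4,5}
Constraint 2 (U < W) on D(U)={2,3,4,5} D(W)={2,3,4,5}: U {2,3,4,5}->{2,3,4}; W {2,3,4,5}->{3,4,5}
So after constraint 2: D(U) = {2,3,4}

Answer: {2,3,4}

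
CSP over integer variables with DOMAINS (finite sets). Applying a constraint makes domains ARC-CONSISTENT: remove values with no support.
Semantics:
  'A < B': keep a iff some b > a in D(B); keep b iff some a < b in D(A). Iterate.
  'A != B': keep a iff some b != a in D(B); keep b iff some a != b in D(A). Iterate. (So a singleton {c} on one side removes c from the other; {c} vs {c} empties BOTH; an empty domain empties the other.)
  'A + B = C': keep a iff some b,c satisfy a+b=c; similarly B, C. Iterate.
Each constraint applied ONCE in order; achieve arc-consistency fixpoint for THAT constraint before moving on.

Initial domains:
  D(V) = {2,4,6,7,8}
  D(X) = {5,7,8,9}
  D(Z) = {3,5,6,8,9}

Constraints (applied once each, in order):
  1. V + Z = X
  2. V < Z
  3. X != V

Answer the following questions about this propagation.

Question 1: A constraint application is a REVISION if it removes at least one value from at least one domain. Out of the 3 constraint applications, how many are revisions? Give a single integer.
Constraint 1 (V + Z = X) on D(V)={2,4,6,7,8} D(Z)={3,5,6,8,9} D(X)={5,7,8,9}: V {2,4,6,7,8}->{2,4,6}; Z {3,5,6,8,9}->{3,5,6} => REVISION
Constraint 2 (V < Z) on D(V)={2,4,6} D(Z)={3,5,6}: V {2,4,6}->{2,4} => REVISION
Constraint 3 (X != V) on D(X)={5,7,8,9} D(V)={2,4}: no change => not a revision
Total revisions = 2

Answer: 2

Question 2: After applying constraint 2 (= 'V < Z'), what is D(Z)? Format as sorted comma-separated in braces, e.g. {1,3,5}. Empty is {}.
Answer: {3,5,6}

Derivation:
Constraint 1 (V + Z = X) on D(V)={2,4,6,7,8} D(Z)={3,5,6,8,9} D(X)={5,7,8,9}: V {2,4,6,7,8}->{2,4,6}; Z {3,5,6,8,9}->{3,5,6}
Constraint 2 (V < Z) on D(V)={2,4,6} D(Z)={3,5,6}: V {2,4,6}->{2,4}
So after constraint 2: D(Z) = {3,5,6}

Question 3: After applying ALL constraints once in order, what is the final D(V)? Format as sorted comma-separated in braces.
Constraint 1 (V + Z = X) on D(V)={2,4,6,7,8} D(Z)={3,5,6,8,9} D(X)={5,7,8,9}: V {2,4,6,7,8}->{2,4,6}; Z {3,5,6,8,9}->{3,5,6}
Constraint 2 (V < Z) on D(V)={2,4,6} D(Z)={3,5,6}: V {2,4,6}->{2,4}
Constraint 3 (X != V) on D(X)={5,7,8,9} D(V)={2,4}: no change
So after all 3 constraints: D(V) = {2,4}

Answer: {2,4}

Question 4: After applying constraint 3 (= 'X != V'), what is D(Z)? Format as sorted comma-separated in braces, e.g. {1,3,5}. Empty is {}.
Answer: {3,5,6}

Derivation:
Constraint 1 (V + Z = X) on D(V)={2,4,6,7,8} D(Z)={3,5,6,8,9} D(X)={5,7,8,9}: V {2,4,6,7,8}->{2,4,6}; Z {3,5,6,8,9}->{3,5,6}
Constraint 2 (V < Z) on D(V)={2,4,6} D(Z)={3,5,6}: V {2,4,6}->{2,4}
Constraint 3 (X != V) on D(X)={5,7,8,9} D(V)={2,4}: no change
So after constraint 3: D(Z) = {3,5,6}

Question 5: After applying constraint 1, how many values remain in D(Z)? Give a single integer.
Answer: 3

Derivation:
Constraint 1 (V + Z = X) on D(V)={2,4,6,7,8} D(Z)={3,5,6,8,9} D(X)={5,7,8,9}: V {2,4,6,7,8}->{2,4,6}; Z {3,5,6,8,9}->{3,5,6}
So after constraint 1: D(Z)={3,5,6}, size = 3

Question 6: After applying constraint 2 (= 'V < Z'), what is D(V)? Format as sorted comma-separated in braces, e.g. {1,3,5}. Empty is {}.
Answer: {2,4}

Derivation:
Constraint 1 (V + Z = X) on D(V)={2,4,6,7,8} D(Z)={3,5,6,8,9} D(X)={5,7,8,9}: V {2,4,6,7,8}->{2,4,6}; Z {3,5,6,8,9}->{3,5,6}
Constraint 2 (V < Z) on D(V)={2,4,6} D(Z)={3,5,6}: V {2,4,6}->{2,4}
So after constraint 2: D(V) = {2,4}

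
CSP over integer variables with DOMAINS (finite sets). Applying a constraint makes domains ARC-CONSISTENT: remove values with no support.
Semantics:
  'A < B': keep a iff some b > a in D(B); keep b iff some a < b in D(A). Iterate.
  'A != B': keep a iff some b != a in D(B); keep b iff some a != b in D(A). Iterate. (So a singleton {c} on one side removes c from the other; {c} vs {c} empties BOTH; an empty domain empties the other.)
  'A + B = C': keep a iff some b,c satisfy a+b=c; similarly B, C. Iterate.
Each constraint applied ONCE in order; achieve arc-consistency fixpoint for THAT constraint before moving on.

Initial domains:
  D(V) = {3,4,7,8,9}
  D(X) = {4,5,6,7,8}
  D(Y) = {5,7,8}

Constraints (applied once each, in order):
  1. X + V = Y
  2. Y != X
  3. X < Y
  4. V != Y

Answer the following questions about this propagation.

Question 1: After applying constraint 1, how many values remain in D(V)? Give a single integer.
Constraint 1 (X + V = Y) on D(X)={4,5,6,7,8} D(V)={3,4,7,8,9} D(Y)={5,7,8}: X {4,5,6,7,8}->{4,5}; V {3,4,7,8,9}->{3,4}; Y {5,7,8}->{7,8}
So after constraint 1: D(V)={3,4}, size = 2

Answer: 2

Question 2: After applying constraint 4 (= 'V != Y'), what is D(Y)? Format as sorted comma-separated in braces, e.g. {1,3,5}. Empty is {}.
Constraint 1 (X + V = Y) on D(X)={4,5,6,7,8} D(V)={3,4,7,8,9} D(Y)={5,7,8}: X {4,5,6,7,8}->{4,5}; V {3,4,7,8,9}->{3,4}; Y {5,7,8}->{7,8}
Constraint 2 (Y != X) on D(Y)={7,8} D(X)={4,5}: no change
Constraint 3 (X < Y) on D(X)={4,5} D(Y)={7,8}: no change
Constraint 4 (V != Y) on D(V)={3,4} D(Y)={7,8}: no change
So after constraint 4: D(Y) = {7,8}

Answer: {7,8}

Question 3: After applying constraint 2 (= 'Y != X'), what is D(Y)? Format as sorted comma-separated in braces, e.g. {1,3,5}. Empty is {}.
Constraint 1 (X + V = Y) on D(X)={4,5,6,7,8} D(V)={3,4,7,8,9} D(Y)={5,7,8}: X {4,5,6,7,8}->{4,5}; V {3,4,7,8,9}->{3,4}; Y {5,7,8}->{7,8}
Constraint 2 (Y != X) on D(Y)={7,8} D(X)={4,5}: no change
So after constraint 2: D(Y) = {7,8}

Answer: {7,8}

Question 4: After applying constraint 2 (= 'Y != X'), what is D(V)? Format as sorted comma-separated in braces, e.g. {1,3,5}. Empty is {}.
Answer: {3,4}

Derivation:
Constraint 1 (X + V = Y) on D(X)={4,5,6,7,8} D(V)={3,4,7,8,9} D(Y)={5,7,8}: X {4,5,6,7,8}->{4,5}; V {3,4,7,8,9}->{3,4}; Y {5,7,8}->{7,8}
Constraint 2 (Y != X) on D(Y)={7,8} D(X)={4,5}: no change
So after constraint 2: D(V) = {3,4}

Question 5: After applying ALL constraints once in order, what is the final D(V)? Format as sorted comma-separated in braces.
Answer: {3,4}

Derivation:
Constraint 1 (X + V = Y) on D(X)={4,5,6,7,8} D(V)={3,4,7,8,9} D(Y)={5,7,8}: X {4,5,6,7,8}->{4,5}; V {3,4,7,8,9}->{3,4}; Y {5,7,8}->{7,8}
Constraint 2 (Y != X) on D(Y)={7,8} D(X)={4,5}: no change
Constraint 3 (X < Y) on D(X)={4,5} D(Y)={7,8}: no change
Constraint 4 (V != Y) on D(V)={3,4} D(Y)={7,8}: no change
So after all 4 constraints: D(V) = {3,4}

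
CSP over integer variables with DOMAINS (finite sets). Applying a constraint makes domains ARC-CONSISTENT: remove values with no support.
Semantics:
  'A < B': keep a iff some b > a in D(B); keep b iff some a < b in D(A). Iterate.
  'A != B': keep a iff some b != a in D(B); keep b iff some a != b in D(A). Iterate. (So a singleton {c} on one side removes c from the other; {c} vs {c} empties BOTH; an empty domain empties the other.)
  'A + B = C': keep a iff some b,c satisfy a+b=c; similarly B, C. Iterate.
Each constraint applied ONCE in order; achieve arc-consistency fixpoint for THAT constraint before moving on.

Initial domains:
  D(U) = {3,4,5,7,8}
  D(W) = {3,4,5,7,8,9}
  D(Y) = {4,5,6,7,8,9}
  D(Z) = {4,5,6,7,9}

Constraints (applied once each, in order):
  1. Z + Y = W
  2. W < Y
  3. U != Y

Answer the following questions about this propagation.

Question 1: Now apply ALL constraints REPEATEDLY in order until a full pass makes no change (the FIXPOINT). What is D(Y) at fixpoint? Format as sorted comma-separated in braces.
pass 0 (initial): D(Y)={4,5,6,7,8,9}
pass 1: U {3,4,5,7,8}->{}; W {3,4,5,7,8,9}->{}; Y {4,5,6,7,8,9}->{}; Z {4,5,6,7,9}->{4,5}
pass 2: Z {4,5}->{}
pass 3: no change
Fixpoint after 3 passes: D(Y) = {}

Answer: {}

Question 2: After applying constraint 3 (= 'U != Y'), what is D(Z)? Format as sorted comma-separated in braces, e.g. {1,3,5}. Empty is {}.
Constraint 1 (Z + Y = W) on D(Z)={4,5,6,7,9} D(Y)={4,5,6,7,8,9} D(W)={3,4,5,7,8,9}: Z {4,5,6,7,9}->{4,5}; Y {4,5,6,7,8,9}->{4,5}; W {3,4,5,7,8,9}->{8,9}
Constraint 2 (W < Y) on D(W)={8,9} D(Y)={4,5}: W {8,9}->{}; Y {4,5}->{}
Constraint 3 (U != Y) on D(U)={3,4,5,7,8} D(Y)={}: U {3,4,5,7,8}->{}
So after constraint 3: D(Z) = {4,5}

Answer: {4,5}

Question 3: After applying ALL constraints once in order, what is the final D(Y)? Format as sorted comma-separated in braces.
Answer: {}

Derivation:
Constraint 1 (Z + Y = W) on D(Z)={4,5,6,7,9} D(Y)={4,5,6,7,8,9} D(W)={3,4,5,7,8,9}: Z {4,5,6,7,9}->{4,5}; Y {4,5,6,7,8,9}->{4,5}; W {3,4,5,7,8,9}->{8,9}
Constraint 2 (W < Y) on D(W)={8,9} D(Y)={4,5}: W {8,9}->{}; Y {4,5}->{}
Constraint 3 (U != Y) on D(U)={3,4,5,7,8} D(Y)={}: U {3,4,5,7,8}->{}
So after all 3 constraints: D(Y) = {}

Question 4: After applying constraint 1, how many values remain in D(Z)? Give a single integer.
Constraint 1 (Z + Y = W) on D(Z)={4,5,6,7,9} D(Y)={4,5,6,7,8,9} D(W)={3,4,5,7,8,9}: Z {4,5,6,7,9}->{4,5}; Y {4,5,6,7,8,9}->{4,5}; W {3,4,5,7,8,9}->{8,9}
So after constraint 1: D(Z)={4,5}, size = 2

Answer: 2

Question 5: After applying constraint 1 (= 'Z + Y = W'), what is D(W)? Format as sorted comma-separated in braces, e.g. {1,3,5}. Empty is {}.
Constraint 1 (Z + Y = W) on D(Z)={4,5,6,7,9} D(Y)={4,5,6,7,8,9} D(W)={3,4,5,7,8,9}: Z {4,5,6,7,9}->{4,5}; Y {4,5,6,7,8,9}->{4,5}; W {3,4,5,7,8,9}->{8,9}
So after constraint 1: D(W) = {8,9}

Answer: {8,9}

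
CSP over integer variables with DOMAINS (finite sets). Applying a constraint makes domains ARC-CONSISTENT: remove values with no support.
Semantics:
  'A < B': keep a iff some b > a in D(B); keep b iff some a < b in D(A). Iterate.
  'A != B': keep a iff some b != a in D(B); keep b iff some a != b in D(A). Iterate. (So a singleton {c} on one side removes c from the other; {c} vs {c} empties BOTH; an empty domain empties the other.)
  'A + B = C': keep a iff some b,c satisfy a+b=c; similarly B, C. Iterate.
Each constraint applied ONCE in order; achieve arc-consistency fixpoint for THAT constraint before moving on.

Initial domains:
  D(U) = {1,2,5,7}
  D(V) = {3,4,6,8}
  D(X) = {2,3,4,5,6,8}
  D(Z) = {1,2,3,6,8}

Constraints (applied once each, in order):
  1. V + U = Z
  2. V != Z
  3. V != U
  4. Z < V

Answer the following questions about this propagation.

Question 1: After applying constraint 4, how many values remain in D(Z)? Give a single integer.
Answer: 0

Derivation:
Constraint 1 (V + U = Z) on D(V)={3,4,6,8} D(U)={1,2,5,7} D(Z)={1,2,3,6,8}: V {3,4,6,8}->{3,4,6}; U {1,2,5,7}->{2,5}; Z {1,2,3,6,8}->{6,8}
Constraint 2 (V != Z) on D(V)={3,4,6} D(Z)={6,8}: no change
Constraint 3 (V != U) on D(V)={3,4,6} D(U)={2,5}: no change
Constraint 4 (Z < V) on D(Z)={6,8} D(V)={3,4,6}: Z {6,8}->{}; V {3,4,6}->{}
So after constraint 4: D(Z)={}, size = 0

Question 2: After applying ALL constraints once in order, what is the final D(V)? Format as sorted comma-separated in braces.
Constraint 1 (V + U = Z) on D(V)={3,4,6,8} D(U)={1,2,5,7} D(Z)={1,2,3,6,8}: V {3,4,6,8}->{3,4,6}; U {1,2,5,7}->{2,5}; Z {1,2,3,6,8}->{6,8}
Constraint 2 (V != Z) on D(V)={3,4,6} D(Z)={6,8}: no change
Constraint 3 (V != U) on D(V)={3,4,6} D(U)={2,5}: no change
Constraint 4 (Z < V) on D(Z)={6,8} D(V)={3,4,6}: Z {6,8}->{}; V {3,4,6}->{}
So after all 4 constraints: D(V) = {}

Answer: {}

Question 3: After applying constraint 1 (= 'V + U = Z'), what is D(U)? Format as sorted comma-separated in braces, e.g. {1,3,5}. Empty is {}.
Constraint 1 (V + U = Z) on D(V)={3,4,6,8} D(U)={1,2,5,7} D(Z)={1,2,3,6,8}: V {3,4,6,8}->{3,4,6}; U {1,2,5,7}->{2,5}; Z {1,2,3,6,8}->{6,8}
So after constraint 1: D(U) = {2,5}

Answer: {2,5}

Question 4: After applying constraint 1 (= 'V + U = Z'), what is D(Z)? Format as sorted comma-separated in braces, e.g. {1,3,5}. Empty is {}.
Constraint 1 (V + U = Z) on D(V)={3,4,6,8} D(U)={1,2,5,7} D(Z)={1,2,3,6,8}: V {3,4,6,8}->{3,4,6}; U {1,2,5,7}->{2,5}; Z {1,2,3,6,8}->{6,8}
So after constraint 1: D(Z) = {6,8}

Answer: {6,8}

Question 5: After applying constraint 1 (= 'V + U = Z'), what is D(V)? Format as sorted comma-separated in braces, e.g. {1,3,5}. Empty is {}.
Answer: {3,4,6}

Derivation:
Constraint 1 (V + U = Z) on D(V)={3,4,6,8} D(U)={1,2,5,7} D(Z)={1,2,3,6,8}: V {3,4,6,8}->{3,4,6}; U {1,2,5,7}->{2,5}; Z {1,2,3,6,8}->{6,8}
So after constraint 1: D(V) = {3,4,6}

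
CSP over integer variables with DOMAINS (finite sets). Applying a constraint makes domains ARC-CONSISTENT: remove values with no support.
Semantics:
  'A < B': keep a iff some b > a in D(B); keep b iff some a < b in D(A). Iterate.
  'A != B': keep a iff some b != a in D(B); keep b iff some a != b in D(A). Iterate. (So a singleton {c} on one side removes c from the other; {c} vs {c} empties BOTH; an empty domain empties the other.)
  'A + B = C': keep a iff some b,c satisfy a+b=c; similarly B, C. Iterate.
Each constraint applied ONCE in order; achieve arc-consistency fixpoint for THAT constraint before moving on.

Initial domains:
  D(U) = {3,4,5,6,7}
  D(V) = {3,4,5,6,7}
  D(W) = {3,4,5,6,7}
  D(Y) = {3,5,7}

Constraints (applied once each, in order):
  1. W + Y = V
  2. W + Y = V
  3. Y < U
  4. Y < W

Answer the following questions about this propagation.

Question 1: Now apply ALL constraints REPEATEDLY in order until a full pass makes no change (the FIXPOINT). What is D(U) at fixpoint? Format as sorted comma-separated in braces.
pass 0 (initial): D(U)={3,4,5,6,7}
pass 1: U {3,4,5,6,7}->{4,5,6,7}; V {3,4,5,6,7}->{6,7}; W {3,4,5,6,7}->{4}; Y {3,5,7}->{3}
pass 2: V {6,7}->{7}
pass 3: no change
Fixpoint after 3 passes: D(U) = {4,5,6,7}

Answer: {4,5,6,7}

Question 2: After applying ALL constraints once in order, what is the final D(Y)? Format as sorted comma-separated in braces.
Constraint 1 (W + Y = V) on D(W)={3,4,5,6,7} D(Y)={3,5,7} D(V)={3,4,5,6,7}: W {3,4,5,6,7}->{3,4}; Y {3,5,7}->{3}; V {3,4,5,6,7}->{6,7}
Constraint 2 (W + Y = V) on D(W)={3,4} D(Y)={3} D(V)={6,7}: no change
Constraint 3 (Y < U) on D(Y)={3} D(U)={3,4,5,6,7}: U {3,4,5,6,7}->{4,5,6,7}
Constraint 4 (Y < W) on D(Y)={3} D(W)={3,4}: W {3,4}->{4}
So after all 4 constraints: D(Y) = {3}

Answer: {3}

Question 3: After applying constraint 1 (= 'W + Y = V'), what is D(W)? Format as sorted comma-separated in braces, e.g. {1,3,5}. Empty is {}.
Answer: {3,4}

Derivation:
Constraint 1 (W + Y = V) on D(W)={3,4,5,6,7} D(Y)={3,5,7} D(V)={3,4,5,6,7}: W {3,4,5,6,7}->{3,4}; Y {3,5,7}->{3}; V {3,4,5,6,7}->{6,7}
So after constraint 1: D(W) = {3,4}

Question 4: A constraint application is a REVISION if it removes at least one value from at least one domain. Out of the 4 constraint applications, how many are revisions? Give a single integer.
Answer: 3

Derivation:
Constraint 1 (W + Y = V) on D(W)={3,4,5,6,7} D(Y)={3,5,7} D(V)={3,4,5,6,7}: W {3,4,5,6,7}->{3,4}; Y {3,5,7}->{3}; V {3,4,5,6,7}->{6,7} => REVISION
Constraint 2 (W + Y = V) on D(W)={3,4} D(Y)={3} D(V)={6,7}: no change => not a revision
Constraint 3 (Y < U) on D(Y)={3} D(U)={3,4,5,6,7}: U {3,4,5,6,7}->{4,5,6,7} => REVISION
Constraint 4 (Y < W) on D(Y)={3} D(W)={3,4}: W {3,4}->{4} => REVISION
Total revisions = 3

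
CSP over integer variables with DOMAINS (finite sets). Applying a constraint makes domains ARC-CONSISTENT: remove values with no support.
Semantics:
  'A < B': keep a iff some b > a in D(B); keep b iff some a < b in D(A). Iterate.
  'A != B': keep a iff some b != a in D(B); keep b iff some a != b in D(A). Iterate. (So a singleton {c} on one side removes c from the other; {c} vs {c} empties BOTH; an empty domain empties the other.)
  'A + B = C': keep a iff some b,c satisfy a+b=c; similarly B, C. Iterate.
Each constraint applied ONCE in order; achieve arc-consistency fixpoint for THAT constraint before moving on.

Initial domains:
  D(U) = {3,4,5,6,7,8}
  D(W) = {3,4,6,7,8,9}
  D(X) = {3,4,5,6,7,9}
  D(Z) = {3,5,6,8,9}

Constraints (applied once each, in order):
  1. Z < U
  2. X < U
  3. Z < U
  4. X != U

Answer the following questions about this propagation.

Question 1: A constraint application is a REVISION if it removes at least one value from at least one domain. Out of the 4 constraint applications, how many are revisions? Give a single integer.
Constraint 1 (Z < U) on D(Z)={3,5,6,8,9} D(U)={3,4,5,6,7,8}: Z {3,5,6,8,9}->{3,5,6}; U {3,4,5,6,7,8}->{4,5,6,7,8} => REVISION
Constraint 2 (X < U) on D(X)={3,4,5,6,7,9} D(U)={4,5,6,7,8}: X {3,4,5,6,7,9}->{3,4,5,6,7} => REVISION
Constraint 3 (Z < U) on D(Z)={3,5,6} D(U)={4,5,6,7,8}: no change => not a revision
Constraint 4 (X != U) on D(X)={3,4,5,6,7} D(U)={4,5,6,7,8}: no change => not a revision
Total revisions = 2

Answer: 2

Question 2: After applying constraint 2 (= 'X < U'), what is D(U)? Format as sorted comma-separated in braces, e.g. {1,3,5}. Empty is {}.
Constraint 1 (Z < U) on D(Z)={3,5,6,8,9} D(U)={3,4,5,6,7,8}: Z {3,5,6,8,9}->{3,5,6}; U {3,4,5,6,7,8}->{4,5,6,7,8}
Constraint 2 (X < U) on D(X)={3,4,5,6,7,9} D(U)={4,5,6,7,8}: X {3,4,5,6,7,9}->{3,4,5,6,7}
So after constraint 2: D(U) = {4,5,6,7,8}

Answer: {4,5,6,7,8}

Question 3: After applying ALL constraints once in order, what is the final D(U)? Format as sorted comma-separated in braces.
Answer: {4,5,6,7,8}

Derivation:
Constraint 1 (Z < U) on D(Z)={3,5,6,8,9} D(U)={3,4,5,6,7,8}: Z {3,5,6,8,9}->{3,5,6}; U {3,4,5,6,7,8}->{4,5,6,7,8}
Constraint 2 (X < U) on D(X)={3,4,5,6,7,9} D(U)={4,5,6,7,8}: X {3,4,5,6,7,9}->{3,4,5,6,7}
Constraint 3 (Z < U) on D(Z)={3,5,6} D(U)={4,5,6,7,8}: no change
Constraint 4 (X != U) on D(X)={3,4,5,6,7} D(U)={4,5,6,7,8}: no change
So after all 4 constraints: D(U) = {4,5,6,7,8}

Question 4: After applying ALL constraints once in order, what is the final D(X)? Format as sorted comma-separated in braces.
Constraint 1 (Z < U) on D(Z)={3,5,6,8,9} D(U)={3,4,5,6,7,8}: Z {3,5,6,8,9}->{3,5,6}; U {3,4,5,6,7,8}->{4,5,6,7,8}
Constraint 2 (X < U) on D(X)={3,4,5,6,7,9} D(U)={4,5,6,7,8}: X {3,4,5,6,7,9}->{3,4,5,6,7}
Constraint 3 (Z < U) on D(Z)={3,5,6} D(U)={4,5,6,7,8}: no change
Constraint 4 (X != U) on D(X)={3,4,5,6,7} D(U)={4,5,6,7,8}: no change
So after all 4 constraints: D(X) = {3,4,5,6,7}

Answer: {3,4,5,6,7}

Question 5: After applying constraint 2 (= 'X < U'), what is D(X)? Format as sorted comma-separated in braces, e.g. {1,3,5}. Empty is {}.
Answer: {3,4,5,6,7}

Derivation:
Constraint 1 (Z < U) on D(Z)={3,5,6,8,9} D(U)={3,4,5,6,7,8}: Z {3,5,6,8,9}->{3,5,6}; U {3,4,5,6,7,8}->{4,5,6,7,8}
Constraint 2 (X < U) on D(X)={3,4,5,6,7,9} D(U)={4,5,6,7,8}: X {3,4,5,6,7,9}->{3,4,5,6,7}
So after constraint 2: D(X) = {3,4,5,6,7}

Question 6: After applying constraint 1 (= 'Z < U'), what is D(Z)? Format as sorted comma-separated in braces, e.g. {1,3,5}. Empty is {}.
Constraint 1 (Z < U) on D(Z)={3,5,6,8,9} D(U)={3,4,5,6,7,8}: Z {3,5,6,8,9}->{3,5,6}; U {3,4,5,6,7,8}->{4,5,6,7,8}
So after constraint 1: D(Z) = {3,5,6}

Answer: {3,5,6}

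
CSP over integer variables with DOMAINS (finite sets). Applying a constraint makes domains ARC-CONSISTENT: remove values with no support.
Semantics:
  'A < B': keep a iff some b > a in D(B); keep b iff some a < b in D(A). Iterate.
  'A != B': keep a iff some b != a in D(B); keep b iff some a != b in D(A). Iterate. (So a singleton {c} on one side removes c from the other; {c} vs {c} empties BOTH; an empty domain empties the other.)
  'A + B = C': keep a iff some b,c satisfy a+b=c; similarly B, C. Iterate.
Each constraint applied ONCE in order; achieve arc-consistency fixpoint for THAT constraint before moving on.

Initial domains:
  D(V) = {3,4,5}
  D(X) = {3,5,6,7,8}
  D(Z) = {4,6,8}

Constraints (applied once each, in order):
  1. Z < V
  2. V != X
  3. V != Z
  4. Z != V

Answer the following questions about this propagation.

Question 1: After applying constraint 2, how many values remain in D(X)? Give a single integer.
Constraint 1 (Z < V) on D(Z)={4,6,8} D(V)={3,4,5}: Z {4,6,8}->{4}; V {3,4,5}->{5}
Constraint 2 (V != X) on D(V)={5} D(X)={3,5,6,7,8}: X {3,5,6,7,8}->{3,6,7,8}
So after constraint 2: D(X)={3,6,7,8}, size = 4

Answer: 4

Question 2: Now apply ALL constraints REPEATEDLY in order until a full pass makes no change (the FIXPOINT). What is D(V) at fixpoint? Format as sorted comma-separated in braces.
Answer: {5}

Derivation:
pass 0 (initial): D(V)={3,4,5}
pass 1: V {3,4,5}->{5}; X {3,5,6,7,8}->{3,6,7,8}; Z {4,6,8}->{4}
pass 2: no change
Fixpoint after 2 passes: D(V) = {5}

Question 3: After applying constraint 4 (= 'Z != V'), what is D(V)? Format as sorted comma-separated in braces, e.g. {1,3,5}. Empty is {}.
Answer: {5}

Derivation:
Constraint 1 (Z < V) on D(Z)={4,6,8} D(V)={3,4,5}: Z {4,6,8}->{4}; V {3,4,5}->{5}
Constraint 2 (V != X) on D(V)={5} D(X)={3,5,6,7,8}: X {3,5,6,7,8}->{3,6,7,8}
Constraint 3 (V != Z) on D(V)={5} D(Z)={4}: no change
Constraint 4 (Z != V) on D(Z)={4} D(V)={5}: no change
So after constraint 4: D(V) = {5}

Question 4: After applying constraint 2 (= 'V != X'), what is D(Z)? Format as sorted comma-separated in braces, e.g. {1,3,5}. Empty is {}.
Answer: {4}

Derivation:
Constraint 1 (Z < V) on D(Z)={4,6,8} D(V)={3,4,5}: Z {4,6,8}->{4}; V {3,4,5}->{5}
Constraint 2 (V != X) on D(V)={5} D(X)={3,5,6,7,8}: X {3,5,6,7,8}->{3,6,7,8}
So after constraint 2: D(Z) = {4}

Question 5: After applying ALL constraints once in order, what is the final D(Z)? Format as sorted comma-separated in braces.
Answer: {4}

Derivation:
Constraint 1 (Z < V) on D(Z)={4,6,8} D(V)={3,4,5}: Z {4,6,8}->{4}; V {3,4,5}->{5}
Constraint 2 (V != X) on D(V)={5} D(X)={3,5,6,7,8}: X {3,5,6,7,8}->{3,6,7,8}
Constraint 3 (V != Z) on D(V)={5} D(Z)={4}: no change
Constraint 4 (Z != V) on D(Z)={4} D(V)={5}: no change
So after all 4 constraints: D(Z) = {4}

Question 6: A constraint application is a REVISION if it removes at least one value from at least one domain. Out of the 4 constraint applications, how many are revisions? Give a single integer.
Answer: 2

Derivation:
Constraint 1 (Z < V) on D(Z)={4,6,8} D(V)={3,4,5}: Z {4,6,8}->{4}; V {3,4,5}->{5} => REVISION
Constraint 2 (V != X) on D(V)={5} D(X)={3,5,6,7,8}: X {3,5,6,7,8}->{3,6,7,8} => REVISION
Constraint 3 (V != Z) on D(V)={5} D(Z)={4}: no change => not a revision
Constraint 4 (Z != V) on D(Z)={4} D(V)={5}: no change => not a revision
Total revisions = 2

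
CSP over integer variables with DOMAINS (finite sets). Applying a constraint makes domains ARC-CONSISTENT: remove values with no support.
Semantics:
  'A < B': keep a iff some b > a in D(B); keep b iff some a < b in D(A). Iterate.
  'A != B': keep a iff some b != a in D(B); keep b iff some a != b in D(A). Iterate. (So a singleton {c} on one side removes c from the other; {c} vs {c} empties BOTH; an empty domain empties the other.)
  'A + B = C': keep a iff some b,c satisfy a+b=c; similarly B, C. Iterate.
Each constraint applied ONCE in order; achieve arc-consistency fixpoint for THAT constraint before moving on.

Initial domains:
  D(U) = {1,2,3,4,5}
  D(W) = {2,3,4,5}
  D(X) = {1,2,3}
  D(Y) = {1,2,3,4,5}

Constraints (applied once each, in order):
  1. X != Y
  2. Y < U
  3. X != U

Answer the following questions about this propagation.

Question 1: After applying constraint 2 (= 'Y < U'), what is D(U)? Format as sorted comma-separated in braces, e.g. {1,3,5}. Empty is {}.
Answer: {2,3,4,5}

Derivation:
Constraint 1 (X != Y) on D(X)={1,2,3} D(Y)={1,2,3,4,5}: no change
Constraint 2 (Y < U) on D(Y)={1,2,3,4,5} D(U)={1,2,3,4,5}: Y {1,2,3,4,5}->{1,2,3,4}; U {1,2,3,4,5}->{2,3,4,5}
So after constraint 2: D(U) = {2,3,4,5}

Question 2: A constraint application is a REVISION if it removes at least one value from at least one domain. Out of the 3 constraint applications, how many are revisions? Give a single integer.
Constraint 1 (X != Y) on D(X)={1,2,3} D(Y)={1,2,3,4,5}: no change => not a revision
Constraint 2 (Y < U) on D(Y)={1,2,3,4,5} D(U)={1,2,3,4,5}: Y {1,2,3,4,5}->{1,2,3,4}; U {1,2,3,4,5}->{2,3,4,5} => REVISION
Constraint 3 (X != U) on D(X)={1,2,3} D(U)={2,3,4,5}: no change => not a revision
Total revisions = 1

Answer: 1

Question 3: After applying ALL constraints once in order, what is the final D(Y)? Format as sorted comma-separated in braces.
Answer: {1,2,3,4}

Derivation:
Constraint 1 (X != Y) on D(X)={1,2,3} D(Y)={1,2,3,4,5}: no change
Constraint 2 (Y < U) on D(Y)={1,2,3,4,5} D(U)={1,2,3,4,5}: Y {1,2,3,4,5}->{1,2,3,4}; U {1,2,3,4,5}->{2,3,4,5}
Constraint 3 (X != U) on D(X)={1,2,3} D(U)={2,3,4,5}: no change
So after all 3 constraints: D(Y) = {1,2,3,4}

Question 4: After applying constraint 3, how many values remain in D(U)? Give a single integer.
Constraint 1 (X != Y) on D(X)={1,2,3} D(Y)={1,2,3,4,5}: no change
Constraint 2 (Y < U) on D(Y)={1,2,3,4,5} D(U)={1,2,3,4,5}: Y {1,2,3,4,5}->{1,2,3,4}; U {1,2,3,4,5}->{2,3,4,5}
Constraint 3 (X != U) on D(X)={1,2,3} D(U)={2,3,4,5}: no change
So after constraint 3: D(U)={2,3,4,5}, size = 4

Answer: 4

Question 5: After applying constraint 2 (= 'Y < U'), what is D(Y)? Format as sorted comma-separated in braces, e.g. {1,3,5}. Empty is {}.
Constraint 1 (X != Y) on D(X)={1,2,3} D(Y)={1,2,3,4,5}: no change
Constraint 2 (Y < U) on D(Y)={1,2,3,4,5} D(U)={1,2,3,4,5}: Y {1,2,3,4,5}->{1,2,3,4}; U {1,2,3,4,5}->{2,3,4,5}
So after constraint 2: D(Y) = {1,2,3,4}

Answer: {1,2,3,4}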